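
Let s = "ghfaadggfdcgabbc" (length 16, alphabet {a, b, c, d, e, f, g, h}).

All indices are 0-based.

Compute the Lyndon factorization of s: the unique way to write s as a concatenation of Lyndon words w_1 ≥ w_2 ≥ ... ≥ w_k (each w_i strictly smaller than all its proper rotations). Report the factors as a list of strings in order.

["gh", "f", "aadggfdcgabbc"]

emit factor 1: 'gh' (i=0, period=2)
emit factor 2: 'f' (i=2, period=1)
emit factor 3: 'aadggfdcgabbc' (i=3, period=13)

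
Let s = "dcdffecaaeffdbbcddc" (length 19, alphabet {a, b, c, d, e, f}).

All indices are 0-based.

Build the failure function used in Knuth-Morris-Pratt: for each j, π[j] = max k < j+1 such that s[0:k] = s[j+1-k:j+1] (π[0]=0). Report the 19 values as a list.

π[0] = 0
j=1 s[j]='c': π[1]=0 (border '')
j=2 s[j]='d': π[2]=1 (border 'd')
j=3 s[j]='f': k: 1→0; π[3]=0 (border '')
j=4 s[j]='f': π[4]=0 (border '')
j=5 s[j]='e': π[5]=0 (border '')
j=6 s[j]='c': π[6]=0 (border '')
j=7 s[j]='a': π[7]=0 (border '')
j=8 s[j]='a': π[8]=0 (border '')
j=9 s[j]='e': π[9]=0 (border '')
j=10 s[j]='f': π[10]=0 (border '')
j=11 s[j]='f': π[11]=0 (border '')
j=12 s[j]='d': π[12]=1 (border 'd')
j=13 s[j]='b': k: 1→0; π[13]=0 (border '')
j=14 s[j]='b': π[14]=0 (border '')
j=15 s[j]='c': π[15]=0 (border '')
j=16 s[j]='d': π[16]=1 (border 'd')
j=17 s[j]='d': k: 1→0; π[17]=1 (border 'd')
j=18 s[j]='c': π[18]=2 (border 'dc')

[0, 0, 1, 0, 0, 0, 0, 0, 0, 0, 0, 0, 1, 0, 0, 0, 1, 1, 2]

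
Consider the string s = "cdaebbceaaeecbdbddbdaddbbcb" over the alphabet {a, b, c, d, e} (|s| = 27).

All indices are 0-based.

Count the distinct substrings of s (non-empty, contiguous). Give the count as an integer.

rank | idx | suffix
   0 |   8 | aaeecbdbddbdaddbbcb
   1 |  20 | addbbcb
   2 |   2 | aebbceaaeecbdbddbdaddbbcb
   3 |   9 | aeecbdbddbdaddbbcb
   4 |  26 | b
   5 |  23 | bbcb
   6 |   4 | bbceaaeecbdbddbdaddbbcb
   7 |  24 | bcb
   8 |   5 | bceaaeecbdbddbdaddbbcb
   9 |  18 | bdaddbbcb
  10 |  13 | bdbddbdaddbbcb
  11 |  15 | bddbdaddbbcb
  12 |  25 | cb
  13 |  12 | cbdbddbdaddbbcb
  14 |   0 | cdaebbceaaeecbdbddbdaddbbcb
  15 |   6 | ceaaeecbdbddbdaddbbcb
  16 |  19 | daddbbcb
  17 |   1 | daebbceaaeecbdbddbdaddbbcb
  18 |  22 | dbbcb
  19 |  17 | dbdaddbbcb
  20 |  14 | dbddbdaddbbcb
  21 |  21 | ddbbcb
  22 |  16 | ddbdaddbbcb
  23 |   7 | eaaeecbdbddbdaddbbcb
  24 |   3 | ebbceaaeecbdbddbdaddbbcb
  25 |  11 | ecbdbddbdaddbbcb
  26 |  10 | eecbdbddbdaddbbcb

SA = [8, 20, 2, 9, 26, 23, 4, 24, 5, 18, 13, 15, 25, 12, 0, 6, 19, 1, 22, 17, 14, 21, 16, 7, 3, 11, 10]
i: (SA[i-1],SA[i]) lcp shared
  1: (8,20) 1 'a'
  2: (20,2) 1 'a'
  3: (2,9) 2 'ae'
  4: (9,26) 0 ''
  5: (26,23) 1 'b'
  6: (23,4) 3 'bbc'
  7: (4,24) 1 'b'
  8: (24,5) 2 'bc'
  9: (5,18) 1 'b'
  10: (18,13) 2 'bd'
  11: (13,15) 2 'bd'
  12: (15,25) 0 ''
  13: (25,12) 2 'cb'
  14: (12,0) 1 'c'
  15: (0,6) 1 'c'
  16: (6,19) 0 ''
  17: (19,1) 2 'da'
  18: (1,22) 1 'd'
  19: (22,17) 2 'db'
  20: (17,14) 3 'dbd'
  21: (14,21) 1 'd'
  22: (21,16) 3 'ddb'
  23: (16,7) 0 ''
  24: (7,3) 1 'e'
  25: (3,11) 1 'e'
  26: (11,10) 1 'e'

n(n+1)/2 = 27·28/2 = 378
Σ LCP = 0 + 1 + 1 + 2 + 0 + 1 + 3 + 1 + 2 + 1 + 2 + 2 + 0 + 2 + 1 + 1 + 0 + 2 + 1 + 2 + 3 + 1 + 3 + 0 + 1 + 1 + 1 = 35
distinct = 378 − 35 = 343

343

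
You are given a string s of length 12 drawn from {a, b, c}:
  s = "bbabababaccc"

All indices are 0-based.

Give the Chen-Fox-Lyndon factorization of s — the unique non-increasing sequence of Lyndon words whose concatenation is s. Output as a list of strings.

emit factor 1: 'b' (i=0, period=1)
emit factor 2: 'b' (i=1, period=1)
emit factor 3: 'abababaccc' (i=2, period=10)

["b", "b", "abababaccc"]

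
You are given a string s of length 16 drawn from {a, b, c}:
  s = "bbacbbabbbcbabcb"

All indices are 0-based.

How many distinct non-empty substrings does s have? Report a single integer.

111

sorted suffixes:
  #0 SA[0]=6  'abbbcbabcb'
  #1 SA[1]=12  'abcb'
  #2 SA[2]=2  'acbbabbbcbabcb'
  #3 SA[3]=15  'b'
  #4 SA[4]=5  'babbbcbabcb'
  #5 SA[5]=11  'babcb'
  #6 SA[6]=1  'bacbbabbbcbabcb'
  #7 SA[7]=4  'bbabbbcbabcb'
  #8 SA[8]=0  'bbacbbabbbcbabcb'
  #9 SA[9]=7  'bbbcbabcb'
  #10 SA[10]=8  'bbcbabcb'
  #11 SA[11]=13  'bcb'
  #12 SA[12]=9  'bcbabcb'
  #13 SA[13]=14  'cb'
  #14 SA[14]=10  'cbabcb'
  #15 SA[15]=3  'cbbabbbcbabcb'

SA = [6, 12, 2, 15, 5, 11, 1, 4, 0, 7, 8, 13, 9, 14, 10, 3]
rank  pair      lcp
   1  s[6:],s[12:]  2  'ab'
   2  s[12:],s[2:]  1  'a'
   3  s[2:],s[15:]  0  ''
   4  s[15:],s[5:]  1  'b'
   5  s[5:],s[11:]  3  'bab'
   6  s[11:],s[1:]  2  'ba'
   7  s[1:],s[4:]  1  'b'
   8  s[4:],s[0:]  3  'bba'
   9  s[0:],s[7:]  2  'bb'
  10  s[7:],s[8:]  2  'bb'
  11  s[8:],s[13:]  1  'b'
  12  s[13:],s[9:]  3  'bcb'
  13  s[9:],s[14:]  0  ''
  14  s[14:],s[10:]  2  'cb'
  15  s[10:],s[3:]  2  'cb'

n(n+1)/2 = 16·17/2 = 136
Σ LCP = 0 + 2 + 1 + 0 + 1 + 3 + 2 + 1 + 3 + 2 + 2 + 1 + 3 + 0 + 2 + 2 = 25
distinct = 136 − 25 = 111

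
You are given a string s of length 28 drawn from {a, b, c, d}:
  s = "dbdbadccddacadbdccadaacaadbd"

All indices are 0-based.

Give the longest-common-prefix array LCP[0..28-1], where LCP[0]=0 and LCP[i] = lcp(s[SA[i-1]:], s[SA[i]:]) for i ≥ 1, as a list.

rank | idx | suffix
   0 |  20 | aacaadbd
   1 |  23 | aadbd
   2 |  21 | acaadbd
   3 |  10 | acadbdccadaacaadbd
   4 |  18 | adaacaadbd
   5 |  24 | adbd
   6 |  12 | adbdccadaacaadbd
   7 |   4 | adccddacadbdccadaacaadbd
   8 |   3 | badccddacadbdccadaacaadbd
   9 |  26 | bd
  10 |   1 | bdbadccddacadbdccadaacaadbd
  11 |  14 | bdccadaacaadbd
  12 |  22 | caadbd
  13 |  17 | cadaacaadbd
  14 |  11 | cadbdccadaacaadbd
  15 |  16 | ccadaacaadbd
  16 |   6 | ccddacadbdccadaacaadbd
  17 |   7 | cddacadbdccadaacaadbd
  18 |  27 | d
  19 |  19 | daacaadbd
  20 |   9 | dacadbdccadaacaadbd
  21 |   2 | dbadccddacadbdccadaacaadbd
  22 |  25 | dbd
  23 |   0 | dbdbadccddacadbdccadaacaadbd
  24 |  13 | dbdccadaacaadbd
  25 |  15 | dccadaacaadbd
  26 |   5 | dccddacadbdccadaacaadbd
  27 |   8 | ddacadbdccadaacaadbd

SA = [20, 23, 21, 10, 18, 24, 12, 4, 3, 26, 1, 14, 22, 17, 11, 16, 6, 7, 27, 19, 9, 2, 25, 0, 13, 15, 5, 8]
i: (SA[i-1],SA[i]) lcp shared
  1: (20,23) 2 'aa'
  2: (23,21) 1 'a'
  3: (21,10) 3 'aca'
  4: (10,18) 1 'a'
  5: (18,24) 2 'ad'
  6: (24,12) 4 'adbd'
  7: (12,4) 2 'ad'
  8: (4,3) 0 ''
  9: (3,26) 1 'b'
  10: (26,1) 2 'bd'
  11: (1,14) 2 'bd'
  12: (14,22) 0 ''
  13: (22,17) 2 'ca'
  14: (17,11) 3 'cad'
  15: (11,16) 1 'c'
  16: (16,6) 2 'cc'
  17: (6,7) 1 'c'
  18: (7,27) 0 ''
  19: (27,19) 1 'd'
  20: (19,9) 2 'da'
  21: (9,2) 1 'd'
  22: (2,25) 2 'db'
  23: (25,0) 3 'dbd'
  24: (0,13) 3 'dbd'
  25: (13,15) 1 'd'
  26: (15,5) 3 'dcc'
  27: (5,8) 1 'd'

[0, 2, 1, 3, 1, 2, 4, 2, 0, 1, 2, 2, 0, 2, 3, 1, 2, 1, 0, 1, 2, 1, 2, 3, 3, 1, 3, 1]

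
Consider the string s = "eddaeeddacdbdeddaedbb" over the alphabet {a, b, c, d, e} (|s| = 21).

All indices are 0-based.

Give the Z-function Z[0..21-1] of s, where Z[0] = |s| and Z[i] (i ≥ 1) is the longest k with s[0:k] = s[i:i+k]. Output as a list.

Z[0]=21
i=1: i≥r, start 0; Z[1]=0
i=2: i≥r, start 0; Z[2]=0
i=3: i≥r, start 0; Z[3]=0
i=4: i≥r, start 0; Z[4]=1 scan→box=[4,5)
i=5: i≥r, start 0; Z[5]=4 scan→box=[5,9)
i=6: min(r-i=3, Z[1]=0)=0; Z[6]=0
i=7: min(r-i=2, Z[2]=0)=0; Z[7]=0
i=8: min(r-i=1, Z[3]=0)=0; Z[8]=0
i=9: i≥r, start 0; Z[9]=0
i=10: i≥r, start 0; Z[10]=0
i=11: i≥r, start 0; Z[11]=0
i=12: i≥r, start 0; Z[12]=0
i=13: i≥r, start 0; Z[13]=5 scan→box=[13,18)
i=14: min(r-i=4, Z[1]=0)=0; Z[14]=0
i=15: min(r-i=3, Z[2]=0)=0; Z[15]=0
i=16: min(r-i=2, Z[3]=0)=0; Z[16]=0
i=17: min(r-i=1, Z[4]=1)=1; Z[17]=2 scan→box=[17,19)
i=18: min(r-i=1, Z[1]=0)=0; Z[18]=0
i=19: i≥r, start 0; Z[19]=0
i=20: i≥r, start 0; Z[20]=0

[21, 0, 0, 0, 1, 4, 0, 0, 0, 0, 0, 0, 0, 5, 0, 0, 0, 2, 0, 0, 0]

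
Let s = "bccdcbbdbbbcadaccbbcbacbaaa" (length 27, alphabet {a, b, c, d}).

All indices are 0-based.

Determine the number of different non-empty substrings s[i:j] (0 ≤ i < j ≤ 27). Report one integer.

340

rank | idx | suffix
   0 |  26 | a
   1 |  25 | aa
   2 |  24 | aaa
   3 |  21 | acbaaa
   4 |  14 | accbbcbacbaaa
   5 |  12 | adaccbbcbacbaaa
   6 |  23 | baaa
   7 |  20 | bacbaaa
   8 |   8 | bbbcadaccbbcbacbaaa
   9 |   9 | bbcadaccbbcbacbaaa
  10 |  17 | bbcbacbaaa
  11 |   5 | bbdbbbcadaccbbcbacbaaa
  12 |  10 | bcadaccbbcbacbaaa
  13 |  18 | bcbacbaaa
  14 |   0 | bccdcbbdbbbcadaccbbcbacbaaa
  15 |   6 | bdbbbcadaccbbcbacbaaa
  16 |  11 | cadaccbbcbacbaaa
  17 |  22 | cbaaa
  18 |  19 | cbacbaaa
  19 |  16 | cbbcbacbaaa
  20 |   4 | cbbdbbbcadaccbbcbacbaaa
  21 |  15 | ccbbcbacbaaa
  22 |   1 | ccdcbbdbbbcadaccbbcbacbaaa
  23 |   2 | cdcbbdbbbcadaccbbcbacbaaa
  24 |  13 | daccbbcbacbaaa
  25 |   7 | dbbbcadaccbbcbacbaaa
  26 |   3 | dcbbdbbbcadaccbbcbacbaaa

SA = [26, 25, 24, 21, 14, 12, 23, 20, 8, 9, 17, 5, 10, 18, 0, 6, 11, 22, 19, 16, 4, 15, 1, 2, 13, 7, 3]
rank  pair      lcp
   1  s[26:],s[25:]  1  'a'
   2  s[25:],s[24:]  2  'aa'
   3  s[24:],s[21:]  1  'a'
   4  s[21:],s[14:]  2  'ac'
   5  s[14:],s[12:]  1  'a'
   6  s[12:],s[23:]  0  ''
   7  s[23:],s[20:]  2  'ba'
   8  s[20:],s[8:]  1  'b'
   9  s[8:],s[9:]  2  'bb'
  10  s[9:],s[17:]  3  'bbc'
  11  s[17:],s[5:]  2  'bb'
  12  s[5:],s[10:]  1  'b'
  13  s[10:],s[18:]  2  'bc'
  14  s[18:],s[0:]  2  'bc'
  15  s[0:],s[6:]  1  'b'
  16  s[6:],s[11:]  0  ''
  17  s[11:],s[22:]  1  'c'
  18  s[22:],s[19:]  3  'cba'
  19  s[19:],s[16:]  2  'cb'
  20  s[16:],s[4:]  3  'cbb'
  21  s[4:],s[15:]  1  'c'
  22  s[15:],s[1:]  2  'cc'
  23  s[1:],s[2:]  1  'c'
  24  s[2:],s[13:]  0  ''
  25  s[13:],s[7:]  1  'd'
  26  s[7:],s[3:]  1  'd'

n(n+1)/2 = 27·28/2 = 378
Σ LCP = 0 + 1 + 2 + 1 + 2 + 1 + 0 + 2 + 1 + 2 + 3 + 2 + 1 + 2 + 2 + 1 + 0 + 1 + 3 + 2 + 3 + 1 + 2 + 1 + 0 + 1 + 1 = 38
distinct = 378 − 38 = 340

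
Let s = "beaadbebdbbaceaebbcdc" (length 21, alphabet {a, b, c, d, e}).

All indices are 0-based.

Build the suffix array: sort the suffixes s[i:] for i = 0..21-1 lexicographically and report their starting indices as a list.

sorted suffixes:
  #0 SA[0]=2  'aadbebdbbaceaebbcdc'
  #1 SA[1]=11  'aceaebbcdc'
  #2 SA[2]=3  'adbebdbbaceaebbcdc'
  #3 SA[3]=14  'aebbcdc'
  #4 SA[4]=10  'baceaebbcdc'
  #5 SA[5]=9  'bbaceaebbcdc'
  #6 SA[6]=16  'bbcdc'
  #7 SA[7]=17  'bcdc'
  #8 SA[8]=7  'bdbbaceaebbcdc'
  #9 SA[9]=0  'beaadbebdbbaceaebbcdc'
  #10 SA[10]=5  'bebdbbaceaebbcdc'
  #11 SA[11]=20  'c'
  #12 SA[12]=18  'cdc'
  #13 SA[13]=12  'ceaebbcdc'
  #14 SA[14]=8  'dbbaceaebbcdc'
  #15 SA[15]=4  'dbebdbbaceaebbcdc'
  #16 SA[16]=19  'dc'
  #17 SA[17]=1  'eaadbebdbbaceaebbcdc'
  #18 SA[18]=13  'eaebbcdc'
  #19 SA[19]=15  'ebbcdc'
  #20 SA[20]=6  'ebdbbaceaebbcdc'

[2, 11, 3, 14, 10, 9, 16, 17, 7, 0, 5, 20, 18, 12, 8, 4, 19, 1, 13, 15, 6]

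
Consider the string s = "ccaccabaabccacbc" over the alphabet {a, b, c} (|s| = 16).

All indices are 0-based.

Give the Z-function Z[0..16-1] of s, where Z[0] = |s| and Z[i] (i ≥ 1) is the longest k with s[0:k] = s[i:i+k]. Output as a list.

Z[0]=16
i=1: outside box; Z[1]=1 scan→box=[1,2)
i=2: outside box; Z[2]=0
i=3: outside box; Z[3]=3 scan→box=[3,6)
i=4: min(r-i=2, Z[1]=1)=1; Z[4]=1
i=5: min(r-i=1, Z[2]=0)=0; Z[5]=0
i=6: outside box; Z[6]=0
i=7: outside box; Z[7]=0
i=8: outside box; Z[8]=0
i=9: outside box; Z[9]=0
i=10: outside box; Z[10]=4 scan→box=[10,14)
i=11: min(r-i=3, Z[1]=1)=1; Z[11]=1
i=12: min(r-i=2, Z[2]=0)=0; Z[12]=0
i=13: min(r-i=1, Z[3]=3)=1; Z[13]=1
i=14: outside box; Z[14]=0
i=15: outside box; Z[15]=1 scan→box=[15,16)

[16, 1, 0, 3, 1, 0, 0, 0, 0, 0, 4, 1, 0, 1, 0, 1]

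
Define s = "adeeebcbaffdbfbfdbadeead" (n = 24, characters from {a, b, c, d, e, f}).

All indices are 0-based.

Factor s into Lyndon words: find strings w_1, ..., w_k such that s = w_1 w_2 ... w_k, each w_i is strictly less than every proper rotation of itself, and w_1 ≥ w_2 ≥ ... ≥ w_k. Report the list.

["adeeebcbaffdbfbfdb", "adee", "ad"]

emit factor 1: 'adeeebcbaffdbfbfdb' (i=0, period=18)
emit factor 2: 'adee' (i=18, period=4)
emit factor 3: 'ad' (i=22, period=2)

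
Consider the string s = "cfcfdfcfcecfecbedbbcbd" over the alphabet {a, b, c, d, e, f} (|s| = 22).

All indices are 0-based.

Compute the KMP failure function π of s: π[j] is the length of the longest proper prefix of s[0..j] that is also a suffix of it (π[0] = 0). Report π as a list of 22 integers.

[0, 0, 1, 2, 0, 0, 1, 2, 3, 0, 1, 2, 0, 1, 0, 0, 0, 0, 0, 1, 0, 0]

π[0] = 0
j=1 s[j]='f': π[1]=0 (border '')
j=2 s[j]='c': π[2]=1 (border 'c')
j=3 s[j]='f': π[3]=2 (border 'cf')
j=4 s[j]='d': k: 2→0; π[4]=0 (border '')
j=5 s[j]='f': π[5]=0 (border '')
j=6 s[j]='c': π[6]=1 (border 'c')
j=7 s[j]='f': π[7]=2 (border 'cf')
j=8 s[j]='c': π[8]=3 (border 'cfc')
j=9 s[j]='e': k: 3→1→0; π[9]=0 (border '')
j=10 s[j]='c': π[10]=1 (border 'c')
j=11 s[j]='f': π[11]=2 (border 'cf')
j=12 s[j]='e': k: 2→0; π[12]=0 (border '')
j=13 s[j]='c': π[13]=1 (border 'c')
j=14 s[j]='b': k: 1→0; π[14]=0 (border '')
j=15 s[j]='e': π[15]=0 (border '')
j=16 s[j]='d': π[16]=0 (border '')
j=17 s[j]='b': π[17]=0 (border '')
j=18 s[j]='b': π[18]=0 (border '')
j=19 s[j]='c': π[19]=1 (border 'c')
j=20 s[j]='b': k: 1→0; π[20]=0 (border '')
j=21 s[j]='d': π[21]=0 (border '')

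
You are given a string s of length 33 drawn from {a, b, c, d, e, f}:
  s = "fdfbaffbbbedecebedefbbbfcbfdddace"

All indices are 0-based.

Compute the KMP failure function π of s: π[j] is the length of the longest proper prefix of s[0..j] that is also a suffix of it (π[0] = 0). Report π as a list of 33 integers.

[0, 0, 1, 0, 0, 1, 1, 0, 0, 0, 0, 0, 0, 0, 0, 0, 0, 0, 0, 1, 0, 0, 0, 1, 0, 0, 1, 2, 0, 0, 0, 0, 0]

π[0] = 0
j=1 s[j]='d': π[1]=0 (border '')
j=2 s[j]='f': π[2]=1 (border 'f')
j=3 s[j]='b': k: 1→0; π[3]=0 (border '')
j=4 s[j]='a': π[4]=0 (border '')
j=5 s[j]='f': π[5]=1 (border 'f')
j=6 s[j]='f': k: 1→0; π[6]=1 (border 'f')
j=7 s[j]='b': k: 1→0; π[7]=0 (border '')
j=8 s[j]='b': π[8]=0 (border '')
j=9 s[j]='b': π[9]=0 (border '')
j=10 s[j]='e': π[10]=0 (border '')
j=11 s[j]='d': π[11]=0 (border '')
j=12 s[j]='e': π[12]=0 (border '')
j=13 s[j]='c': π[13]=0 (border '')
j=14 s[j]='e': π[14]=0 (border '')
j=15 s[j]='b': π[15]=0 (border '')
j=16 s[j]='e': π[16]=0 (border '')
j=17 s[j]='d': π[17]=0 (border '')
j=18 s[j]='e': π[18]=0 (border '')
j=19 s[j]='f': π[19]=1 (border 'f')
j=20 s[j]='b': k: 1→0; π[20]=0 (border '')
j=21 s[j]='b': π[21]=0 (border '')
j=22 s[j]='b': π[22]=0 (border '')
j=23 s[j]='f': π[23]=1 (border 'f')
j=24 s[j]='c': k: 1→0; π[24]=0 (border '')
j=25 s[j]='b': π[25]=0 (border '')
j=26 s[j]='f': π[26]=1 (border 'f')
j=27 s[j]='d': π[27]=2 (border 'fd')
j=28 s[j]='d': k: 2→0; π[28]=0 (border '')
j=29 s[j]='d': π[29]=0 (border '')
j=30 s[j]='a': π[30]=0 (border '')
j=31 s[j]='c': π[31]=0 (border '')
j=32 s[j]='e': π[32]=0 (border '')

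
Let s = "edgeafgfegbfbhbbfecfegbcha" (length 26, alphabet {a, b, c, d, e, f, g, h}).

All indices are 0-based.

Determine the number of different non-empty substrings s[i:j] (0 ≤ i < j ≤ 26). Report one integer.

rank→(start, suffix):
  0 → (25, 'a')
  1 → (4, 'afgfegbfbhbbfecfegbcha')
  2 → (14, 'bbfecfegbcha')
  3 → (22, 'bcha')
  4 → (10, 'bfbhbbfecfegbcha')
  5 → (15, 'bfecfegbcha')
  6 → (12, 'bhbbfecfegbcha')
  7 → (18, 'cfegbcha')
  8 → (23, 'cha')
  9 → (1, 'dgeafgfegbfbhbbfecfegbcha')
  10 → (3, 'eafgfegbfbhbbfecfegbcha')
  11 → (17, 'ecfegbcha')
  12 → (0, 'edgeafgfegbfbhbbfecfegbcha')
  13 → (20, 'egbcha')
  14 → (8, 'egbfbhbbfecfegbcha')
  15 → (11, 'fbhbbfecfegbcha')
  16 → (16, 'fecfegbcha')
  17 → (19, 'fegbcha')
  18 → (7, 'fegbfbhbbfecfegbcha')
  19 → (5, 'fgfegbfbhbbfecfegbcha')
  20 → (21, 'gbcha')
  21 → (9, 'gbfbhbbfecfegbcha')
  22 → (2, 'geafgfegbfbhbbfecfegbcha')
  23 → (6, 'gfegbfbhbbfecfegbcha')
  24 → (24, 'ha')
  25 → (13, 'hbbfecfegbcha')

SA = [25, 4, 14, 22, 10, 15, 12, 18, 23, 1, 3, 17, 0, 20, 8, 11, 16, 19, 7, 5, 21, 9, 2, 6, 24, 13]
rank  pair      lcp
   1  s[25:],s[4:]  1  'a'
   2  s[4:],s[14:]  0  ''
   3  s[14:],s[22:]  1  'b'
   4  s[22:],s[10:]  1  'b'
   5  s[10:],s[15:]  2  'bf'
   6  s[15:],s[12:]  1  'b'
   7  s[12:],s[18:]  0  ''
   8  s[18:],s[23:]  1  'c'
   9  s[23:],s[1:]  0  ''
  10  s[1:],s[3:]  0  ''
  11  s[3:],s[17:]  1  'e'
  12  s[17:],s[0:]  1  'e'
  13  s[0:],s[20:]  1  'e'
  14  s[20:],s[8:]  3  'egb'
  15  s[8:],s[11:]  0  ''
  16  s[11:],s[16:]  1  'f'
  17  s[16:],s[19:]  2  'fe'
  18  s[19:],s[7:]  4  'fegb'
  19  s[7:],s[5:]  1  'f'
  20  s[5:],s[21:]  0  ''
  21  s[21:],s[9:]  2  'gb'
  22  s[9:],s[2:]  1  'g'
  23  s[2:],s[6:]  1  'g'
  24  s[6:],s[24:]  0  ''
  25  s[24:],s[13:]  1  'h'

n(n+1)/2 = 26·27/2 = 351
Σ LCP = 0 + 1 + 0 + 1 + 1 + 2 + 1 + 0 + 1 + 0 + 0 + 1 + 1 + 1 + 3 + 0 + 1 + 2 + 4 + 1 + 0 + 2 + 1 + 1 + 0 + 1 = 26
distinct = 351 − 26 = 325

325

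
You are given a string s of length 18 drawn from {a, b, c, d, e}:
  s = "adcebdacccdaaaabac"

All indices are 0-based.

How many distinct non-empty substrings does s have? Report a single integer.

152

rank→(start, suffix):
  0 → (11, 'aaaabac')
  1 → (12, 'aaabac')
  2 → (13, 'aabac')
  3 → (14, 'abac')
  4 → (16, 'ac')
  5 → (6, 'acccdaaaabac')
  6 → (0, 'adcebdacccdaaaabac')
  7 → (15, 'bac')
  8 → (4, 'bdacccdaaaabac')
  9 → (17, 'c')
  10 → (7, 'cccdaaaabac')
  11 → (8, 'ccdaaaabac')
  12 → (9, 'cdaaaabac')
  13 → (2, 'cebdacccdaaaabac')
  14 → (10, 'daaaabac')
  15 → (5, 'dacccdaaaabac')
  16 → (1, 'dcebdacccdaaaabac')
  17 → (3, 'ebdacccdaaaabac')

SA = [11, 12, 13, 14, 16, 6, 0, 15, 4, 17, 7, 8, 9, 2, 10, 5, 1, 3]
rank  pair      lcp
   1  s[11:],s[12:]  3  'aaa'
   2  s[12:],s[13:]  2  'aa'
   3  s[13:],s[14:]  1  'a'
   4  s[14:],s[16:]  1  'a'
   5  s[16:],s[6:]  2  'ac'
   6  s[6:],s[0:]  1  'a'
   7  s[0:],s[15:]  0  ''
   8  s[15:],s[4:]  1  'b'
   9  s[4:],s[17:]  0  ''
  10  s[17:],s[7:]  1  'c'
  11  s[7:],s[8:]  2  'cc'
  12  s[8:],s[9:]  1  'c'
  13  s[9:],s[2:]  1  'c'
  14  s[2:],s[10:]  0  ''
  15  s[10:],s[5:]  2  'da'
  16  s[5:],s[1:]  1  'd'
  17  s[1:],s[3:]  0  ''

n(n+1)/2 = 18·19/2 = 171
Σ LCP = 0 + 3 + 2 + 1 + 1 + 2 + 1 + 0 + 1 + 0 + 1 + 2 + 1 + 1 + 0 + 2 + 1 + 0 = 19
distinct = 171 − 19 = 152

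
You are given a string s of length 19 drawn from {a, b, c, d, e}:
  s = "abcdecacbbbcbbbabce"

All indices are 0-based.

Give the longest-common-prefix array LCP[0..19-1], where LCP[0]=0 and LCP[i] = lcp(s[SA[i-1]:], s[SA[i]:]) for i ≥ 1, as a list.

[0, 3, 1, 0, 1, 2, 3, 2, 1, 2, 2, 0, 1, 4, 1, 1, 0, 0, 1]

sorted suffixes:
  #0 SA[0]=0  'abcdecacbbbcbbbabce'
  #1 SA[1]=15  'abce'
  #2 SA[2]=6  'acbbbcbbbabce'
  #3 SA[3]=14  'babce'
  #4 SA[4]=13  'bbabce'
  #5 SA[5]=12  'bbbabce'
  #6 SA[6]=8  'bbbcbbbabce'
  #7 SA[7]=9  'bbcbbbabce'
  #8 SA[8]=10  'bcbbbabce'
  #9 SA[9]=1  'bcdecacbbbcbbbabce'
  #10 SA[10]=16  'bce'
  #11 SA[11]=5  'cacbbbcbbbabce'
  #12 SA[12]=11  'cbbbabce'
  #13 SA[13]=7  'cbbbcbbbabce'
  #14 SA[14]=2  'cdecacbbbcbbbabce'
  #15 SA[15]=17  'ce'
  #16 SA[16]=3  'decacbbbcbbbabce'
  #17 SA[17]=18  'e'
  #18 SA[18]=4  'ecacbbbcbbbabce'

SA = [0, 15, 6, 14, 13, 12, 8, 9, 10, 1, 16, 5, 11, 7, 2, 17, 3, 18, 4]
[i] adj suffixes → lcp
  [1] 0/15 → 3 ('abc')
  [2] 15/6 → 1 ('a')
  [3] 6/14 → 0 ('')
  [4] 14/13 → 1 ('b')
  [5] 13/12 → 2 ('bb')
  [6] 12/8 → 3 ('bbb')
  [7] 8/9 → 2 ('bb')
  [8] 9/10 → 1 ('b')
  [9] 10/1 → 2 ('bc')
  [10] 1/16 → 2 ('bc')
  [11] 16/5 → 0 ('')
  [12] 5/11 → 1 ('c')
  [13] 11/7 → 4 ('cbbb')
  [14] 7/2 → 1 ('c')
  [15] 2/17 → 1 ('c')
  [16] 17/3 → 0 ('')
  [17] 3/18 → 0 ('')
  [18] 18/4 → 1 ('e')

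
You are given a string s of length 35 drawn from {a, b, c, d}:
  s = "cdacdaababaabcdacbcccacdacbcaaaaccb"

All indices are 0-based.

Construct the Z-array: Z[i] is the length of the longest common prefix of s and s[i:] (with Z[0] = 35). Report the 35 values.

[35, 0, 0, 3, 0, 0, 0, 0, 0, 0, 0, 0, 0, 4, 0, 0, 1, 0, 1, 1, 1, 0, 4, 0, 0, 1, 0, 1, 0, 0, 0, 0, 1, 1, 0]

Z[0]=35
i=1: fresh scan; Z[1]=0
i=2: fresh scan; Z[2]=0
i=3: fresh scan; Z[3]=3 extend→box=[3,6)
i=4: min(r-i=2, Z[1]=0)=0; Z[4]=0
i=5: min(r-i=1, Z[2]=0)=0; Z[5]=0
i=6: fresh scan; Z[6]=0
i=7: fresh scan; Z[7]=0
i=8: fresh scan; Z[8]=0
i=9: fresh scan; Z[9]=0
i=10: fresh scan; Z[10]=0
i=11: fresh scan; Z[11]=0
i=12: fresh scan; Z[12]=0
i=13: fresh scan; Z[13]=4 extend→box=[13,17)
i=14: min(r-i=3, Z[1]=0)=0; Z[14]=0
i=15: min(r-i=2, Z[2]=0)=0; Z[15]=0
i=16: min(r-i=1, Z[3]=3)=1; Z[16]=1
i=17: fresh scan; Z[17]=0
i=18: fresh scan; Z[18]=1 extend→box=[18,19)
i=19: fresh scan; Z[19]=1 extend→box=[19,20)
i=20: fresh scan; Z[20]=1 extend→box=[20,21)
i=21: fresh scan; Z[21]=0
i=22: fresh scan; Z[22]=4 extend→box=[22,26)
i=23: min(r-i=3, Z[1]=0)=0; Z[23]=0
i=24: min(r-i=2, Z[2]=0)=0; Z[24]=0
i=25: min(r-i=1, Z[3]=3)=1; Z[25]=1
i=26: fresh scan; Z[26]=0
i=27: fresh scan; Z[27]=1 extend→box=[27,28)
i=28: fresh scan; Z[28]=0
i=29: fresh scan; Z[29]=0
i=30: fresh scan; Z[30]=0
i=31: fresh scan; Z[31]=0
i=32: fresh scan; Z[32]=1 extend→box=[32,33)
i=33: fresh scan; Z[33]=1 extend→box=[33,34)
i=34: fresh scan; Z[34]=0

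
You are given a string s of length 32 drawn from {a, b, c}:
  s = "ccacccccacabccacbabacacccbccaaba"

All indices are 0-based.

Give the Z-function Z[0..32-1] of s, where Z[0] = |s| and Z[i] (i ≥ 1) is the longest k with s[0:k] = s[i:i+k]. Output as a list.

Z[0]=32
i=1: i≥r, start 0; Z[1]=1 scan→box=[1,2)
i=2: i≥r, start 0; Z[2]=0
i=3: i≥r, start 0; Z[3]=2 scan→box=[3,5)
i=4: min(r-i=1, Z[1]=1)=1; Z[4]=2 scan→box=[4,6)
i=5: min(r-i=1, Z[1]=1)=1; Z[5]=2 scan→box=[5,7)
i=6: min(r-i=1, Z[1]=1)=1; Z[6]=4 scan→box=[6,10)
i=7: min(r-i=3, Z[1]=1)=1; Z[7]=1
i=8: min(r-i=2, Z[2]=0)=0; Z[8]=0
i=9: min(r-i=1, Z[3]=2)=1; Z[9]=1
i=10: i≥r, start 0; Z[10]=0
i=11: i≥r, start 0; Z[11]=0
i=12: i≥r, start 0; Z[12]=4 scan→box=[12,16)
i=13: min(r-i=3, Z[1]=1)=1; Z[13]=1
i=14: min(r-i=2, Z[2]=0)=0; Z[14]=0
i=15: min(r-i=1, Z[3]=2)=1; Z[15]=1
i=16: i≥r, start 0; Z[16]=0
i=17: i≥r, start 0; Z[17]=0
i=18: i≥r, start 0; Z[18]=0
i=19: i≥r, start 0; Z[19]=0
i=20: i≥r, start 0; Z[20]=1 scan→box=[20,21)
i=21: i≥r, start 0; Z[21]=0
i=22: i≥r, start 0; Z[22]=2 scan→box=[22,24)
i=23: min(r-i=1, Z[1]=1)=1; Z[23]=2 scan→box=[23,25)
i=24: min(r-i=1, Z[1]=1)=1; Z[24]=1
i=25: i≥r, start 0; Z[25]=0
i=26: i≥r, start 0; Z[26]=3 scan→box=[26,29)
i=27: min(r-i=2, Z[1]=1)=1; Z[27]=1
i=28: min(r-i=1, Z[2]=0)=0; Z[28]=0
i=29: i≥r, start 0; Z[29]=0
i=30: i≥r, start 0; Z[30]=0
i=31: i≥r, start 0; Z[31]=0

[32, 1, 0, 2, 2, 2, 4, 1, 0, 1, 0, 0, 4, 1, 0, 1, 0, 0, 0, 0, 1, 0, 2, 2, 1, 0, 3, 1, 0, 0, 0, 0]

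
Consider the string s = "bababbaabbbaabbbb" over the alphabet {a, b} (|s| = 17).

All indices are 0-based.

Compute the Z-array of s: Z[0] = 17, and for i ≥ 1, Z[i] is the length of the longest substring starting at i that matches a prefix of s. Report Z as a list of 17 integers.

Z[0]=17
i=1: i≥r, start 0; Z[1]=0
i=2: i≥r, start 0; Z[2]=3 scan→box=[2,5)
i=3: min(r-i=2, Z[1]=0)=0; Z[3]=0
i=4: min(r-i=1, Z[2]=3)=1; Z[4]=1
i=5: i≥r, start 0; Z[5]=2 scan→box=[5,7)
i=6: min(r-i=1, Z[1]=0)=0; Z[6]=0
i=7: i≥r, start 0; Z[7]=0
i=8: i≥r, start 0; Z[8]=1 scan→box=[8,9)
i=9: i≥r, start 0; Z[9]=1 scan→box=[9,10)
i=10: i≥r, start 0; Z[10]=2 scan→box=[10,12)
i=11: min(r-i=1, Z[1]=0)=0; Z[11]=0
i=12: i≥r, start 0; Z[12]=0
i=13: i≥r, start 0; Z[13]=1 scan→box=[13,14)
i=14: i≥r, start 0; Z[14]=1 scan→box=[14,15)
i=15: i≥r, start 0; Z[15]=1 scan→box=[15,16)
i=16: i≥r, start 0; Z[16]=1 scan→box=[16,17)

[17, 0, 3, 0, 1, 2, 0, 0, 1, 1, 2, 0, 0, 1, 1, 1, 1]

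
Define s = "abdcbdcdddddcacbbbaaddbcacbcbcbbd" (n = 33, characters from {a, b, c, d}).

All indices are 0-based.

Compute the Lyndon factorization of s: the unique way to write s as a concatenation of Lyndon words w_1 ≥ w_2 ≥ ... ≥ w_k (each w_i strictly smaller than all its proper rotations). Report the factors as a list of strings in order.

emit factor 1: 'abdcbdcdddddcacbbb' (i=0, period=18)
emit factor 2: 'aaddbcacbcbcbbd' (i=18, period=15)

["abdcbdcdddddcacbbb", "aaddbcacbcbcbbd"]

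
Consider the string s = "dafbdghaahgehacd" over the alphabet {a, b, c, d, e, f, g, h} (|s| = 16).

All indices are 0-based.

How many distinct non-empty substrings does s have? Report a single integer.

rank | idx | suffix
   0 |   7 | aahgehacd
   1 |  13 | acd
   2 |   1 | afbdghaahgehacd
   3 |   8 | ahgehacd
   4 |   3 | bdghaahgehacd
   5 |  14 | cd
   6 |  15 | d
   7 |   0 | dafbdghaahgehacd
   8 |   4 | dghaahgehacd
   9 |  11 | ehacd
  10 |   2 | fbdghaahgehacd
  11 |  10 | gehacd
  12 |   5 | ghaahgehacd
  13 |   6 | haahgehacd
  14 |  12 | hacd
  15 |   9 | hgehacd

SA = [7, 13, 1, 8, 3, 14, 15, 0, 4, 11, 2, 10, 5, 6, 12, 9]
i: (SA[i-1],SA[i]) lcp shared
  1: (7,13) 1 'a'
  2: (13,1) 1 'a'
  3: (1,8) 1 'a'
  4: (8,3) 0 ''
  5: (3,14) 0 ''
  6: (14,15) 0 ''
  7: (15,0) 1 'd'
  8: (0,4) 1 'd'
  9: (4,11) 0 ''
  10: (11,2) 0 ''
  11: (2,10) 0 ''
  12: (10,5) 1 'g'
  13: (5,6) 0 ''
  14: (6,12) 2 'ha'
  15: (12,9) 1 'h'

n(n+1)/2 = 16·17/2 = 136
Σ LCP = 0 + 1 + 1 + 1 + 0 + 0 + 0 + 1 + 1 + 0 + 0 + 0 + 1 + 0 + 2 + 1 = 9
distinct = 136 − 9 = 127

127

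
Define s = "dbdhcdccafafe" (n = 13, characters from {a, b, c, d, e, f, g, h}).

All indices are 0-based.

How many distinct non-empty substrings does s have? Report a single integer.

84

rank→(start, suffix):
  0 → (8, 'afafe')
  1 → (10, 'afe')
  2 → (1, 'bdhcdccafafe')
  3 → (7, 'cafafe')
  4 → (6, 'ccafafe')
  5 → (4, 'cdccafafe')
  6 → (0, 'dbdhcdccafafe')
  7 → (5, 'dccafafe')
  8 → (2, 'dhcdccafafe')
  9 → (12, 'e')
  10 → (9, 'fafe')
  11 → (11, 'fe')
  12 → (3, 'hcdccafafe')

SA = [8, 10, 1, 7, 6, 4, 0, 5, 2, 12, 9, 11, 3]
[i] adj suffixes → lcp
  [1] 8/10 → 2 ('af')
  [2] 10/1 → 0 ('')
  [3] 1/7 → 0 ('')
  [4] 7/6 → 1 ('c')
  [5] 6/4 → 1 ('c')
  [6] 4/0 → 0 ('')
  [7] 0/5 → 1 ('d')
  [8] 5/2 → 1 ('d')
  [9] 2/12 → 0 ('')
  [10] 12/9 → 0 ('')
  [11] 9/11 → 1 ('f')
  [12] 11/3 → 0 ('')

n(n+1)/2 = 13·14/2 = 91
Σ LCP = 0 + 2 + 0 + 0 + 1 + 1 + 0 + 1 + 1 + 0 + 0 + 1 + 0 = 7
distinct = 91 − 7 = 84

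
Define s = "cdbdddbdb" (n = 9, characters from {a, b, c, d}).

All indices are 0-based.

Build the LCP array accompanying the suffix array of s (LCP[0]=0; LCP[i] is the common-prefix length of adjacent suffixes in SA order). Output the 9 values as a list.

rank | idx | suffix
   0 |   8 | b
   1 |   6 | bdb
   2 |   2 | bdddbdb
   3 |   0 | cdbdddbdb
   4 |   7 | db
   5 |   5 | dbdb
   6 |   1 | dbdddbdb
   7 |   4 | ddbdb
   8 |   3 | dddbdb

SA = [8, 6, 2, 0, 7, 5, 1, 4, 3]
rank  pair      lcp
   1  s[8:],s[6:]  1  'b'
   2  s[6:],s[2:]  2  'bd'
   3  s[2:],s[0:]  0  ''
   4  s[0:],s[7:]  0  ''
   5  s[7:],s[5:]  2  'db'
   6  s[5:],s[1:]  3  'dbd'
   7  s[1:],s[4:]  1  'd'
   8  s[4:],s[3:]  2  'dd'

[0, 1, 2, 0, 0, 2, 3, 1, 2]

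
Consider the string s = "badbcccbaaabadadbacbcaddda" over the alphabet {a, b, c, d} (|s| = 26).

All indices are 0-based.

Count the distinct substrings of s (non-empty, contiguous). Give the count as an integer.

314

rank→(start, suffix):
  0 → (25, 'a')
  1 → (8, 'aaabadadbacbcaddda')
  2 → (9, 'aabadadbacbcaddda')
  3 → (10, 'abadadbacbcaddda')
  4 → (17, 'acbcaddda')
  5 → (12, 'adadbacbcaddda')
  6 → (14, 'adbacbcaddda')
  7 → (1, 'adbcccbaaabadadbacbcaddda')
  8 → (21, 'addda')
  9 → (7, 'baaabadadbacbcaddda')
  10 → (16, 'bacbcaddda')
  11 → (11, 'badadbacbcaddda')
  12 → (0, 'badbcccbaaabadadbacbcaddda')
  13 → (19, 'bcaddda')
  14 → (3, 'bcccbaaabadadbacbcaddda')
  15 → (20, 'caddda')
  16 → (6, 'cbaaabadadbacbcaddda')
  17 → (18, 'cbcaddda')
  18 → (5, 'ccbaaabadadbacbcaddda')
  19 → (4, 'cccbaaabadadbacbcaddda')
  20 → (24, 'da')
  21 → (13, 'dadbacbcaddda')
  22 → (15, 'dbacbcaddda')
  23 → (2, 'dbcccbaaabadadbacbcaddda')
  24 → (23, 'dda')
  25 → (22, 'ddda')

SA = [25, 8, 9, 10, 17, 12, 14, 1, 21, 7, 16, 11, 0, 19, 3, 20, 6, 18, 5, 4, 24, 13, 15, 2, 23, 22]
rank  pair      lcp
   1  s[25:],s[8:]  1  'a'
   2  s[8:],s[9:]  2  'aa'
   3  s[9:],s[10:]  1  'a'
   4  s[10:],s[17:]  1  'a'
   5  s[17:],s[12:]  1  'a'
   6  s[12:],s[14:]  2  'ad'
   7  s[14:],s[1:]  3  'adb'
   8  s[1:],s[21:]  2  'ad'
   9  s[21:],s[7:]  0  ''
  10  s[7:],s[16:]  2  'ba'
  11  s[16:],s[11:]  2  'ba'
  12  s[11:],s[0:]  3  'bad'
  13  s[0:],s[19:]  1  'b'
  14  s[19:],s[3:]  2  'bc'
  15  s[3:],s[20:]  0  ''
  16  s[20:],s[6:]  1  'c'
  17  s[6:],s[18:]  2  'cb'
  18  s[18:],s[5:]  1  'c'
  19  s[5:],s[4:]  2  'cc'
  20  s[4:],s[24:]  0  ''
  21  s[24:],s[13:]  2  'da'
  22  s[13:],s[15:]  1  'd'
  23  s[15:],s[2:]  2  'db'
  24  s[2:],s[23:]  1  'd'
  25  s[23:],s[22:]  2  'dd'

n(n+1)/2 = 26·27/2 = 351
Σ LCP = 0 + 1 + 2 + 1 + 1 + 1 + 2 + 3 + 2 + 0 + 2 + 2 + 3 + 1 + 2 + 0 + 1 + 2 + 1 + 2 + 0 + 2 + 1 + 2 + 1 + 2 = 37
distinct = 351 − 37 = 314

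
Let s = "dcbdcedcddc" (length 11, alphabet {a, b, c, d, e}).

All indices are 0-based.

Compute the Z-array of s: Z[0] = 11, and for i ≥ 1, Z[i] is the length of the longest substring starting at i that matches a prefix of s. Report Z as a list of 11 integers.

[11, 0, 0, 2, 0, 0, 2, 0, 1, 2, 0]

Z[0]=11
i=1: i≥r, start 0; Z[1]=0
i=2: i≥r, start 0; Z[2]=0
i=3: i≥r, start 0; Z[3]=2 scan→box=[3,5)
i=4: min(r-i=1, Z[1]=0)=0; Z[4]=0
i=5: i≥r, start 0; Z[5]=0
i=6: i≥r, start 0; Z[6]=2 scan→box=[6,8)
i=7: min(r-i=1, Z[1]=0)=0; Z[7]=0
i=8: i≥r, start 0; Z[8]=1 scan→box=[8,9)
i=9: i≥r, start 0; Z[9]=2 scan→box=[9,11)
i=10: min(r-i=1, Z[1]=0)=0; Z[10]=0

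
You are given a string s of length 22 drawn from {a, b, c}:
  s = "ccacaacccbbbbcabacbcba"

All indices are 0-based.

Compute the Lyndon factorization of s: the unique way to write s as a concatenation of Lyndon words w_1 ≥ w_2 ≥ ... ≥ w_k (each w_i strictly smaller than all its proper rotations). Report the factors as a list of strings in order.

["c", "c", "ac", "aacccbbbbcabacbcb", "a"]

emit factor 1: 'c' (i=0, period=1)
emit factor 2: 'c' (i=1, period=1)
emit factor 3: 'ac' (i=2, period=2)
emit factor 4: 'aacccbbbbcabacbcb' (i=4, period=17)
emit factor 5: 'a' (i=21, period=1)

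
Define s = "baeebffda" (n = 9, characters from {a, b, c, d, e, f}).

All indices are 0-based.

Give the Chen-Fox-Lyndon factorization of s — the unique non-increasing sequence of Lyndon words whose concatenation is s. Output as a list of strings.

["b", "aeebffd", "a"]

emit factor 1: 'b' (i=0, period=1)
emit factor 2: 'aeebffd' (i=1, period=7)
emit factor 3: 'a' (i=8, period=1)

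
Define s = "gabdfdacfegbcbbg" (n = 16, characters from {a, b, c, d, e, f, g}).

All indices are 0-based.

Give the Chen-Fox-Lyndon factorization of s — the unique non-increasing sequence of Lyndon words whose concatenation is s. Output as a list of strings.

["g", "abdfdacfegbcbbg"]

emit factor 1: 'g' (i=0, period=1)
emit factor 2: 'abdfdacfegbcbbg' (i=1, period=15)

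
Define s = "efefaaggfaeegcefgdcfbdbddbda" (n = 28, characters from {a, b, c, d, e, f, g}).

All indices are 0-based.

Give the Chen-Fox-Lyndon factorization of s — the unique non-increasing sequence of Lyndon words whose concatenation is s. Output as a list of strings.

["ef", "ef", "aaggfaeegcefgdcfbdbddbd", "a"]

emit factor 1: 'ef' (i=0, period=2)
emit factor 2: 'ef' (i=2, period=2)
emit factor 3: 'aaggfaeegcefgdcfbdbddbd' (i=4, period=23)
emit factor 4: 'a' (i=27, period=1)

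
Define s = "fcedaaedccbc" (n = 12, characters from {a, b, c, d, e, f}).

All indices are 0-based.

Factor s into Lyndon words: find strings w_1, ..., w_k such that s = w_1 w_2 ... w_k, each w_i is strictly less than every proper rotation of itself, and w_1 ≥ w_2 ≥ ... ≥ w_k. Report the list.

["f", "ced", "aaedccbc"]

emit factor 1: 'f' (i=0, period=1)
emit factor 2: 'ced' (i=1, period=3)
emit factor 3: 'aaedccbc' (i=4, period=8)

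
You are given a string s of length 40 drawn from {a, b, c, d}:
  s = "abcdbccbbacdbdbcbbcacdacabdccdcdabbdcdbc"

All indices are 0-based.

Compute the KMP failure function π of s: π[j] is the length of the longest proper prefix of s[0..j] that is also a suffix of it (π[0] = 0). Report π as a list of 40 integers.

[0, 0, 0, 0, 0, 0, 0, 0, 0, 1, 0, 0, 0, 0, 0, 0, 0, 0, 0, 1, 0, 0, 1, 0, 1, 2, 0, 0, 0, 0, 0, 0, 1, 2, 0, 0, 0, 0, 0, 0]

π[0] = 0
j=1 s[j]='b': π[1]=0 (border '')
j=2 s[j]='c': π[2]=0 (border '')
j=3 s[j]='d': π[3]=0 (border '')
j=4 s[j]='b': π[4]=0 (border '')
j=5 s[j]='c': π[5]=0 (border '')
j=6 s[j]='c': π[6]=0 (border '')
j=7 s[j]='b': π[7]=0 (border '')
j=8 s[j]='b': π[8]=0 (border '')
j=9 s[j]='a': π[9]=1 (border 'a')
j=10 s[j]='c': k: 1→0; π[10]=0 (border '')
j=11 s[j]='d': π[11]=0 (border '')
j=12 s[j]='b': π[12]=0 (border '')
j=13 s[j]='d': π[13]=0 (border '')
j=14 s[j]='b': π[14]=0 (border '')
j=15 s[j]='c': π[15]=0 (border '')
j=16 s[j]='b': π[16]=0 (border '')
j=17 s[j]='b': π[17]=0 (border '')
j=18 s[j]='c': π[18]=0 (border '')
j=19 s[j]='a': π[19]=1 (border 'a')
j=20 s[j]='c': k: 1→0; π[20]=0 (border '')
j=21 s[j]='d': π[21]=0 (border '')
j=22 s[j]='a': π[22]=1 (border 'a')
j=23 s[j]='c': k: 1→0; π[23]=0 (border '')
j=24 s[j]='a': π[24]=1 (border 'a')
j=25 s[j]='b': π[25]=2 (border 'ab')
j=26 s[j]='d': k: 2→0; π[26]=0 (border '')
j=27 s[j]='c': π[27]=0 (border '')
j=28 s[j]='c': π[28]=0 (border '')
j=29 s[j]='d': π[29]=0 (border '')
j=30 s[j]='c': π[30]=0 (border '')
j=31 s[j]='d': π[31]=0 (border '')
j=32 s[j]='a': π[32]=1 (border 'a')
j=33 s[j]='b': π[33]=2 (border 'ab')
j=34 s[j]='b': k: 2→0; π[34]=0 (border '')
j=35 s[j]='d': π[35]=0 (border '')
j=36 s[j]='c': π[36]=0 (border '')
j=37 s[j]='d': π[37]=0 (border '')
j=38 s[j]='b': π[38]=0 (border '')
j=39 s[j]='c': π[39]=0 (border '')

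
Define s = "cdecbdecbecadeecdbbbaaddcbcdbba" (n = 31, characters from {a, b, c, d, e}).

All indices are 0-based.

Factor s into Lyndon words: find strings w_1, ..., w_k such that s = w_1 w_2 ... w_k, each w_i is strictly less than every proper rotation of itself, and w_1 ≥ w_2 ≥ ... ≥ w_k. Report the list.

emit factor 1: 'cde' (i=0, period=3)
emit factor 2: 'c' (i=3, period=1)
emit factor 3: 'bdecbec' (i=4, period=7)
emit factor 4: 'adeecdbbb' (i=11, period=9)
emit factor 5: 'aaddcbcdbb' (i=20, period=10)
emit factor 6: 'a' (i=30, period=1)

["cde", "c", "bdecbec", "adeecdbbb", "aaddcbcdbb", "a"]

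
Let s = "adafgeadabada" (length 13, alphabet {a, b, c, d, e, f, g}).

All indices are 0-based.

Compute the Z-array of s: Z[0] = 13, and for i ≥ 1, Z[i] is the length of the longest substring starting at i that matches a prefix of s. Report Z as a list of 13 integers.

[13, 0, 1, 0, 0, 0, 3, 0, 1, 0, 3, 0, 1]

Z[0]=13
i=1: i≥r, start 0; Z[1]=0
i=2: i≥r, start 0; Z[2]=1 extend→box=[2,3)
i=3: i≥r, start 0; Z[3]=0
i=4: i≥r, start 0; Z[4]=0
i=5: i≥r, start 0; Z[5]=0
i=6: i≥r, start 0; Z[6]=3 extend→box=[6,9)
i=7: min(r-i=2, Z[1]=0)=0; Z[7]=0
i=8: min(r-i=1, Z[2]=1)=1; Z[8]=1
i=9: i≥r, start 0; Z[9]=0
i=10: i≥r, start 0; Z[10]=3 extend→box=[10,13)
i=11: min(r-i=2, Z[1]=0)=0; Z[11]=0
i=12: min(r-i=1, Z[2]=1)=1; Z[12]=1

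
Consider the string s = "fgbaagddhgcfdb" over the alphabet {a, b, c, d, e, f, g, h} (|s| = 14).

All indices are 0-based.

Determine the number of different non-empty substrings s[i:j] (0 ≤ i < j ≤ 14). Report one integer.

sorted suffixes:
  #0 SA[0]=3  'aagddhgcfdb'
  #1 SA[1]=4  'agddhgcfdb'
  #2 SA[2]=13  'b'
  #3 SA[3]=2  'baagddhgcfdb'
  #4 SA[4]=10  'cfdb'
  #5 SA[5]=12  'db'
  #6 SA[6]=6  'ddhgcfdb'
  #7 SA[7]=7  'dhgcfdb'
  #8 SA[8]=11  'fdb'
  #9 SA[9]=0  'fgbaagddhgcfdb'
  #10 SA[10]=1  'gbaagddhgcfdb'
  #11 SA[11]=9  'gcfdb'
  #12 SA[12]=5  'gddhgcfdb'
  #13 SA[13]=8  'hgcfdb'

SA = [3, 4, 13, 2, 10, 12, 6, 7, 11, 0, 1, 9, 5, 8]
[i] adj suffixes → lcp
  [1] 3/4 → 1 ('a')
  [2] 4/13 → 0 ('')
  [3] 13/2 → 1 ('b')
  [4] 2/10 → 0 ('')
  [5] 10/12 → 0 ('')
  [6] 12/6 → 1 ('d')
  [7] 6/7 → 1 ('d')
  [8] 7/11 → 0 ('')
  [9] 11/0 → 1 ('f')
  [10] 0/1 → 0 ('')
  [11] 1/9 → 1 ('g')
  [12] 9/5 → 1 ('g')
  [13] 5/8 → 0 ('')

n(n+1)/2 = 14·15/2 = 105
Σ LCP = 0 + 1 + 0 + 1 + 0 + 0 + 1 + 1 + 0 + 1 + 0 + 1 + 1 + 0 = 7
distinct = 105 − 7 = 98

98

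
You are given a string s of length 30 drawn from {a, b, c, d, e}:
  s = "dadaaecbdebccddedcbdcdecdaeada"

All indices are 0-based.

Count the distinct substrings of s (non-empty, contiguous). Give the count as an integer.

rank | idx | suffix
   0 |  29 | a
   1 |   3 | aaecbdebccddedcbdcdecdaeada
   2 |  27 | ada
   3 |   1 | adaaecbdebccddedcbdcdecdaeada
   4 |  25 | aeada
   5 |   4 | aecbdebccddedcbdcdecdaeada
   6 |  10 | bccddedcbdcdecdaeada
   7 |  18 | bdcdecdaeada
   8 |   7 | bdebccddedcbdcdecdaeada
   9 |  17 | cbdcdecdaeada
  10 |   6 | cbdebccddedcbdcdecdaeada
  11 |  11 | ccddedcbdcdecdaeada
  12 |  23 | cdaeada
  13 |  12 | cddedcbdcdecdaeada
  14 |  20 | cdecdaeada
  15 |  28 | da
  16 |   2 | daaecbdebccddedcbdcdecdaeada
  17 |   0 | dadaaecbdebccddedcbdcdecdaeada
  18 |  24 | daeada
  19 |  16 | dcbdcdecdaeada
  20 |  19 | dcdecdaeada
  21 |  13 | ddedcbdcdecdaeada
  22 |   8 | debccddedcbdcdecdaeada
  23 |  21 | decdaeada
  24 |  14 | dedcbdcdecdaeada
  25 |  26 | eada
  26 |   9 | ebccddedcbdcdecdaeada
  27 |   5 | ecbdebccddedcbdcdecdaeada
  28 |  22 | ecdaeada
  29 |  15 | edcbdcdecdaeada

SA = [29, 3, 27, 1, 25, 4, 10, 18, 7, 17, 6, 11, 23, 12, 20, 28, 2, 0, 24, 16, 19, 13, 8, 21, 14, 26, 9, 5, 22, 15]
i: (SA[i-1],SA[i]) lcp shared
  1: (29,3) 1 'a'
  2: (3,27) 1 'a'
  3: (27,1) 3 'ada'
  4: (1,25) 1 'a'
  5: (25,4) 2 'ae'
  6: (4,10) 0 ''
  7: (10,18) 1 'b'
  8: (18,7) 2 'bd'
  9: (7,17) 0 ''
  10: (17,6) 3 'cbd'
  11: (6,11) 1 'c'
  12: (11,23) 1 'c'
  13: (23,12) 2 'cd'
  14: (12,20) 2 'cd'
  15: (20,28) 0 ''
  16: (28,2) 2 'da'
  17: (2,0) 2 'da'
  18: (0,24) 2 'da'
  19: (24,16) 1 'd'
  20: (16,19) 2 'dc'
  21: (19,13) 1 'd'
  22: (13,8) 1 'd'
  23: (8,21) 2 'de'
  24: (21,14) 2 'de'
  25: (14,26) 0 ''
  26: (26,9) 1 'e'
  27: (9,5) 1 'e'
  28: (5,22) 2 'ec'
  29: (22,15) 1 'e'

n(n+1)/2 = 30·31/2 = 465
Σ LCP = 0 + 1 + 1 + 3 + 1 + 2 + 0 + 1 + 2 + 0 + 3 + 1 + 1 + 2 + 2 + 0 + 2 + 2 + 2 + 1 + 2 + 1 + 1 + 2 + 2 + 0 + 1 + 1 + 2 + 1 = 40
distinct = 465 − 40 = 425

425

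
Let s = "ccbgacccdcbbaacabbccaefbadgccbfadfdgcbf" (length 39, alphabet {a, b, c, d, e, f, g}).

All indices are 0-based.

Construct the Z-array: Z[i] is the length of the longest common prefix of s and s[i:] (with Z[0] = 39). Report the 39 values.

[39, 1, 0, 0, 0, 2, 2, 1, 0, 1, 0, 0, 0, 0, 1, 0, 0, 0, 2, 1, 0, 0, 0, 0, 0, 0, 0, 3, 1, 0, 0, 0, 0, 0, 0, 0, 1, 0, 0]

Z[0]=39
i=1: i≥r, start 0; Z[1]=1 scan→box=[1,2)
i=2: i≥r, start 0; Z[2]=0
i=3: i≥r, start 0; Z[3]=0
i=4: i≥r, start 0; Z[4]=0
i=5: i≥r, start 0; Z[5]=2 scan→box=[5,7)
i=6: min(r-i=1, Z[1]=1)=1; Z[6]=2 scan→box=[6,8)
i=7: min(r-i=1, Z[1]=1)=1; Z[7]=1
i=8: i≥r, start 0; Z[8]=0
i=9: i≥r, start 0; Z[9]=1 scan→box=[9,10)
i=10: i≥r, start 0; Z[10]=0
i=11: i≥r, start 0; Z[11]=0
i=12: i≥r, start 0; Z[12]=0
i=13: i≥r, start 0; Z[13]=0
i=14: i≥r, start 0; Z[14]=1 scan→box=[14,15)
i=15: i≥r, start 0; Z[15]=0
i=16: i≥r, start 0; Z[16]=0
i=17: i≥r, start 0; Z[17]=0
i=18: i≥r, start 0; Z[18]=2 scan→box=[18,20)
i=19: min(r-i=1, Z[1]=1)=1; Z[19]=1
i=20: i≥r, start 0; Z[20]=0
i=21: i≥r, start 0; Z[21]=0
i=22: i≥r, start 0; Z[22]=0
i=23: i≥r, start 0; Z[23]=0
i=24: i≥r, start 0; Z[24]=0
i=25: i≥r, start 0; Z[25]=0
i=26: i≥r, start 0; Z[26]=0
i=27: i≥r, start 0; Z[27]=3 scan→box=[27,30)
i=28: min(r-i=2, Z[1]=1)=1; Z[28]=1
i=29: min(r-i=1, Z[2]=0)=0; Z[29]=0
i=30: i≥r, start 0; Z[30]=0
i=31: i≥r, start 0; Z[31]=0
i=32: i≥r, start 0; Z[32]=0
i=33: i≥r, start 0; Z[33]=0
i=34: i≥r, start 0; Z[34]=0
i=35: i≥r, start 0; Z[35]=0
i=36: i≥r, start 0; Z[36]=1 scan→box=[36,37)
i=37: i≥r, start 0; Z[37]=0
i=38: i≥r, start 0; Z[38]=0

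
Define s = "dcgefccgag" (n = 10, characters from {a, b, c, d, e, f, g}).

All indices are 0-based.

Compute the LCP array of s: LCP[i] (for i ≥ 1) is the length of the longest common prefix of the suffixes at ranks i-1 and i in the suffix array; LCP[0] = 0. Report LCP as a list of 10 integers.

rank | idx | suffix
   0 |   8 | ag
   1 |   5 | ccgag
   2 |   6 | cgag
   3 |   1 | cgefccgag
   4 |   0 | dcgefccgag
   5 |   3 | efccgag
   6 |   4 | fccgag
   7 |   9 | g
   8 |   7 | gag
   9 |   2 | gefccgag

SA = [8, 5, 6, 1, 0, 3, 4, 9, 7, 2]
i: (SA[i-1],SA[i]) lcp shared
  1: (8,5) 0 ''
  2: (5,6) 1 'c'
  3: (6,1) 2 'cg'
  4: (1,0) 0 ''
  5: (0,3) 0 ''
  6: (3,4) 0 ''
  7: (4,9) 0 ''
  8: (9,7) 1 'g'
  9: (7,2) 1 'g'

[0, 0, 1, 2, 0, 0, 0, 0, 1, 1]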